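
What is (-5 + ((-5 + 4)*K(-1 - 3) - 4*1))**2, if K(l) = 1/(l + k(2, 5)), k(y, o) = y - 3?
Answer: 1936/25 ≈ 77.440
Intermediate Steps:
k(y, o) = -3 + y
K(l) = 1/(-1 + l) (K(l) = 1/(l + (-3 + 2)) = 1/(l - 1) = 1/(-1 + l))
(-5 + ((-5 + 4)*K(-1 - 3) - 4*1))**2 = (-5 + ((-5 + 4)/(-1 + (-1 - 3)) - 4*1))**2 = (-5 + (-1/(-1 - 4) - 4))**2 = (-5 + (-1/(-5) - 4))**2 = (-5 + (-1*(-1/5) - 4))**2 = (-5 + (1/5 - 4))**2 = (-5 - 19/5)**2 = (-44/5)**2 = 1936/25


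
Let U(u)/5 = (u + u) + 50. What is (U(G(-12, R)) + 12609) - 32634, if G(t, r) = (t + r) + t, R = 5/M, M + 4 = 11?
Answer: -140055/7 ≈ -20008.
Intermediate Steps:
M = 7 (M = -4 + 11 = 7)
R = 5/7 ≈ 0.71429
G(t, r) = r + 2*t (G(t, r) = (r + t) + t = r + 2*t)
U(u) = 250 + 10*u (U(u) = 5*((u + u) + 50) = 5*(2*u + 50) = 5*(50 + 2*u) = 250 + 10*u)
(U(G(-12, R)) + 12609) - 32634 = ((250 + 10*(5/7 + 2*(-12))) + 12609) - 32634 = ((250 + 10*(5/7 - 24)) + 12609) - 32634 = ((250 + 10*(-163/7)) + 12609) - 32634 = ((250 - 1630/7) + 12609) - 32634 = (120/7 + 12609) - 32634 = 88383/7 - 32634 = -140055/7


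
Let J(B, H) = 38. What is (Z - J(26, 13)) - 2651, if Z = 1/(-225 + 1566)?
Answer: -3605948/1341 ≈ -2689.0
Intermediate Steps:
Z = 1/1341 ≈ 0.00074571
(Z - J(26, 13)) - 2651 = (1/1341 - 1*38) - 2651 = (1/1341 - 38) - 2651 = -50957/1341 - 2651 = -3605948/1341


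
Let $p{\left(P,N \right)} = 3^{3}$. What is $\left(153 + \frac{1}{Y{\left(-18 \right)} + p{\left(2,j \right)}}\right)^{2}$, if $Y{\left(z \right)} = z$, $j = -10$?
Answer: $\frac{1898884}{81} \approx 23443.0$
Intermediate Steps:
$p{\left(P,N \right)} = 27$
$\left(153 + \frac{1}{Y{\left(-18 \right)} + p{\left(2,j \right)}}\right)^{2} = \left(153 + \frac{1}{-18 + 27}\right)^{2} = \left(153 + \frac{1}{9}\right)^{2} = \left(\frac{1378}{9}\right)^{2} = \frac{1898884}{81}$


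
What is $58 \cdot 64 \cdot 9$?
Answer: $33408$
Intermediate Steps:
$58 \cdot 64 \cdot 9 = 3712 \cdot 9 = 33408$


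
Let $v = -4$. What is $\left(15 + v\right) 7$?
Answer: $77$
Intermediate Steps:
$\left(15 + v\right) 7 = \left(15 - 4\right) 7 = 11 \cdot 7 = 77$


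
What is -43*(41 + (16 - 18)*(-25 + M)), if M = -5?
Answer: -4343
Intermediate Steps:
-43*(41 + (16 - 18)*(-25 + M)) = -43*(41 + (16 - 18)*(-25 - 5)) = -43*(41 - 2*(-30)) = -43*(41 + 60) = -43*101 = -4343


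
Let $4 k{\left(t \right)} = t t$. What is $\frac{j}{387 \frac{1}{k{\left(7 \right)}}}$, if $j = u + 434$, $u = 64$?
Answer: $\frac{4067}{258} \approx 15.764$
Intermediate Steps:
$j = 498$ ($j = 64 + 434 = 498$)
$k{\left(t \right)} = \frac{t^{2}}{4}$ ($k{\left(t \right)} = \frac{t t}{4} = \frac{t^{2}}{4}$)
$\frac{j}{387 \frac{1}{k{\left(7 \right)}}} = \frac{498}{387 \frac{1}{\frac{1}{4} \cdot 7^{2}}} = \frac{498}{387 \frac{1}{\frac{1}{4} \cdot 49}} = \frac{498}{387 \frac{1}{\frac{49}{4}}} = \frac{498}{387 \cdot \frac{4}{49}} = \frac{498}{\frac{1548}{49}} = 498 \cdot \frac{49}{1548} = \frac{4067}{258}$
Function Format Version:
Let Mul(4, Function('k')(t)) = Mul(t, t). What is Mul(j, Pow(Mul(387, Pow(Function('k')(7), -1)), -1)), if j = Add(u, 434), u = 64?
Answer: Rational(4067, 258) ≈ 15.764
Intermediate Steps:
j = 498 (j = Add(64, 434) = 498)
Function('k')(t) = Mul(Rational(1, 4), Pow(t, 2)) (Function('k')(t) = Mul(Rational(1, 4), Mul(t, t)) = Mul(Rational(1, 4), Pow(t, 2)))
Mul(j, Pow(Mul(387, Pow(Function('k')(7), -1)), -1)) = Mul(498, Pow(Mul(387, Pow(Mul(Rational(1, 4), Pow(7, 2)), -1)), -1)) = Mul(498, Pow(Mul(387, Pow(Mul(Rational(1, 4), 49), -1)), -1)) = Mul(498, Pow(Mul(387, Pow(Rational(49, 4), -1)), -1)) = Mul(498, Pow(Mul(387, Rational(4, 49)), -1)) = Mul(498, Pow(Rational(1548, 49), -1)) = Mul(498, Rational(49, 1548)) = Rational(4067, 258)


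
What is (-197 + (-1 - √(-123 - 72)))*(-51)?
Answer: 10098 + 51*I*√195 ≈ 10098.0 + 712.18*I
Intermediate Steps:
(-197 + (-1 - √(-123 - 72)))*(-51) = (-197 + (-1 - √(-195)))*(-51) = (-197 + (-1 - I*√195))*(-51) = (-198 - I*√195)*(-51) = 10098 + 51*I*√195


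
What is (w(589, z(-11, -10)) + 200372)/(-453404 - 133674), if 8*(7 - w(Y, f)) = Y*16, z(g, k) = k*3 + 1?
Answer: -199201/587078 ≈ -0.33931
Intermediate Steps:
z(g, k) = 1 + 3*k (z(g, k) = 3*k + 1 = 1 + 3*k)
w(Y, f) = 7 - 2*Y (w(Y, f) = 7 - Y*16/8 = 7 - 2*Y)
(w(589, z(-11, -10)) + 200372)/(-453404 - 133674) = ((7 - 2*589) + 200372)/(-453404 - 133674) = ((7 - 1178) + 200372)/(-587078) = (-1171 + 200372)*(-1/587078) = 199201*(-1/587078) = -199201/587078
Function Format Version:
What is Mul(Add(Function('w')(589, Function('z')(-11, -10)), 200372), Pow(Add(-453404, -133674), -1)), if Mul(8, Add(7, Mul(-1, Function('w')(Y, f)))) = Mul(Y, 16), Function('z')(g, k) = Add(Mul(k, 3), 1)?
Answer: Rational(-199201, 587078) ≈ -0.33931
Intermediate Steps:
Function('z')(g, k) = Add(1, Mul(3, k)) (Function('z')(g, k) = Add(Mul(3, k), 1) = Add(1, Mul(3, k)))
Function('w')(Y, f) = Add(7, Mul(-2, Y)) (Function('w')(Y, f) = Add(7, Mul(Rational(-1, 8), Mul(Y, 16))) = Add(7, Mul(Rational(-1, 8), Mul(16, Y))) = Add(7, Mul(-2, Y)))
Mul(Add(Function('w')(589, Function('z')(-11, -10)), 200372), Pow(Add(-453404, -133674), -1)) = Mul(Add(Add(7, Mul(-2, 589)), 200372), Pow(Add(-453404, -133674), -1)) = Mul(Add(Add(7, -1178), 200372), Pow(-587078, -1)) = Mul(Add(-1171, 200372), Rational(-1, 587078)) = Mul(199201, Rational(-1, 587078)) = Rational(-199201, 587078)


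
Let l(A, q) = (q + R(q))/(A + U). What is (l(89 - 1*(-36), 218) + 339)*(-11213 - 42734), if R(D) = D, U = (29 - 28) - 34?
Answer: -426504982/23 ≈ -1.8544e+7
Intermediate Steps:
U = -33 (U = 1 - 34 = -33)
l(A, q) = 2*q/(-33 + A) (l(A, q) = (q + q)/(A - 33) = (2*q)/(-33 + A) = 2*q/(-33 + A))
(l(89 - 1*(-36), 218) + 339)*(-11213 - 42734) = (2*218/(-33 + (89 - 1*(-36))) + 339)*(-11213 - 42734) = (2*218/(-33 + (89 + 36)) + 339)*(-53947) = (2*218/(-33 + 125) + 339)*(-53947) = (2*218/92 + 339)*(-53947) = (2*218*(1/92) + 339)*(-53947) = (109/23 + 339)*(-53947) = (7906/23)*(-53947) = -426504982/23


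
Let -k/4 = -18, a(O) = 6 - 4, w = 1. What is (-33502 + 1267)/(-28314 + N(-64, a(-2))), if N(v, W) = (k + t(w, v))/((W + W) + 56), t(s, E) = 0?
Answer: 53725/47188 ≈ 1.1385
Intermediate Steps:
a(O) = 2
k = 72 (k = -4*(-18) = 72)
N(v, W) = 72/(56 + 2*W) (N(v, W) = (72 + 0)/((W + W) + 56) = 72/(2*W + 56) = 72/(56 + 2*W))
(-33502 + 1267)/(-28314 + N(-64, a(-2))) = (-33502 + 1267)/(-28314 + 36/(28 + 2)) = -32235/(-28314 + 36/30) = -32235/(-28314 + 36*(1/30)) = -32235/(-28314 + 6/5) = -32235/(-141564/5) = -32235*(-5/141564) = 53725/47188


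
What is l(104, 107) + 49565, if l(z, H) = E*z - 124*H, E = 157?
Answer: 52625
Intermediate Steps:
l(z, H) = -124*H + 157*z (l(z, H) = 157*z - 124*H = -124*H + 157*z)
l(104, 107) + 49565 = (-124*107 + 157*104) + 49565 = (-13268 + 16328) + 49565 = 3060 + 49565 = 52625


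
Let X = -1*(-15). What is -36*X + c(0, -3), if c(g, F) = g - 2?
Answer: -542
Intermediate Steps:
c(g, F) = -2 + g
X = 15
-36*X + c(0, -3) = -36*15 + (-2 + 0) = -540 - 2 = -542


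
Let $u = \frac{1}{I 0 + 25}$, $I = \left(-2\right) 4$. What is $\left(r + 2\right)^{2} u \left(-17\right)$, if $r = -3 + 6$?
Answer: $-17$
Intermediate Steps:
$I = -8$
$r = 3$
$u = \frac{1}{25}$ ($u = \frac{1}{\left(-8\right) 0 + 25} = \frac{1}{0 + 25} = \frac{1}{25} \approx 0.04$)
$\left(r + 2\right)^{2} u \left(-17\right) = \left(3 + 2\right)^{2} \cdot \frac{1}{25} \left(-17\right) = 5^{2} \cdot \frac{1}{25} \left(-17\right) = 25 \cdot \frac{1}{25} \left(-17\right) = 1 \left(-17\right) = -17$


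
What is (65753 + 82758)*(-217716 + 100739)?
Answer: -17372371247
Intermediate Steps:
(65753 + 82758)*(-217716 + 100739) = 148511*(-116977) = -17372371247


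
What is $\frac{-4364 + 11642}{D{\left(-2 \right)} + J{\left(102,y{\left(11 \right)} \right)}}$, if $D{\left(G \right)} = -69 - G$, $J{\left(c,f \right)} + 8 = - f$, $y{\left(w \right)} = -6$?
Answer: $- \frac{2426}{23} \approx -105.48$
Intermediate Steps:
$J{\left(c,f \right)} = -8 - f$
$\frac{-4364 + 11642}{D{\left(-2 \right)} + J{\left(102,y{\left(11 \right)} \right)}} = \frac{-4364 + 11642}{\left(-69 - -2\right) - 2} = \frac{7278}{\left(-69 + 2\right) + \left(-8 + 6\right)} = \frac{7278}{-67 - 2} = \frac{7278}{-69} = 7278 \left(- \frac{1}{69}\right) = - \frac{2426}{23}$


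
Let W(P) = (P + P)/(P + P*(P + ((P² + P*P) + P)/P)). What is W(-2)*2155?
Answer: -2155/2 ≈ -1077.5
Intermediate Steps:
W(P) = 2*P/(P + P*(P + (P + 2*P²)/P)) (W(P) = (2*P)/(P + P*(P + ((P² + P²) + P)/P)) = (2*P)/(P + P*(P + (2*P² + P)/P)) = (2*P)/(P + P*(P + (P + 2*P²)/P)) = 2*P/(P + P*(P + (P + 2*P²)/P)))
W(-2)*2155 = (2/(2 + 3*(-2)))*2155 = (2/(2 - 6))*2155 = (2/(-4))*2155 = (2*(-¼))*2155 = -½*2155 = -2155/2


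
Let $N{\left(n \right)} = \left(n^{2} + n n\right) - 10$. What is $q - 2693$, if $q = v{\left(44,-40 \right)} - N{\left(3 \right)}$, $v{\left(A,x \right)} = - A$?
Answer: $-2745$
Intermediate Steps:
$N{\left(n \right)} = -10 + 2 n^{2}$ ($N{\left(n \right)} = \left(n^{2} + n^{2}\right) - 10 = 2 n^{2} - 10 = -10 + 2 n^{2}$)
$q = -52$ ($q = \left(-1\right) 44 - \left(-10 + 2 \cdot 3^{2}\right) = -44 - \left(-10 + 2 \cdot 9\right) = -44 - \left(-10 + 18\right) = -44 - 8 = -52$)
$q - 2693 = -52 - 2693 = -2745$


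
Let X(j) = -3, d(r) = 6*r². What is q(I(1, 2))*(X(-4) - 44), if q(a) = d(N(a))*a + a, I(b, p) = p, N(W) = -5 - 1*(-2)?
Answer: -5170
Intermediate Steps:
N(W) = -3 (N(W) = -5 + 2 = -3)
q(a) = 55*a (q(a) = (6*(-3)²)*a + a = (6*9)*a + a = 54*a + a = 55*a)
q(I(1, 2))*(X(-4) - 44) = (55*2)*(-3 - 44) = 110*(-47) = -5170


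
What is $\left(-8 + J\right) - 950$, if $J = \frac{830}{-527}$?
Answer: $- \frac{505696}{527} \approx -959.58$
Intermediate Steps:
$J = - \frac{830}{527}$ ($J = 830 \left(- \frac{1}{527}\right) = - \frac{830}{527} \approx -1.575$)
$\left(-8 + J\right) - 950 = \left(-8 - \frac{830}{527}\right) - 950 = - \frac{5046}{527} - 950 = - \frac{505696}{527}$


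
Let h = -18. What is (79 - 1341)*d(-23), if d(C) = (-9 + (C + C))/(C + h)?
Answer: -69410/41 ≈ -1692.9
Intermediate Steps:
d(C) = (-9 + 2*C)/(-18 + C) (d(C) = (-9 + (C + C))/(C - 18) = (-9 + 2*C)/(-18 + C))
(79 - 1341)*d(-23) = (79 - 1341)*((-9 + 2*(-23))/(-18 - 23)) = -1262*(-9 - 46)/(-41) = -(-1262)*(-55)/41 = -1262*55/41 = -69410/41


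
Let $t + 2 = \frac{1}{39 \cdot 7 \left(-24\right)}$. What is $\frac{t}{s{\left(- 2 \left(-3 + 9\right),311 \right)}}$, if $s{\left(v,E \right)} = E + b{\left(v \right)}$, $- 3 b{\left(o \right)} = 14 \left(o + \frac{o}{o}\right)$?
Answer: $- \frac{13105}{2374008} \approx -0.0055202$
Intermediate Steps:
$b{\left(o \right)} = - \frac{14}{3} - \frac{14 o}{3}$ ($b{\left(o \right)} = - \frac{14 \left(o + \frac{o}{o}\right)}{3} = - \frac{14 \left(o + 1\right)}{3} = - \frac{14 \left(1 + o\right)}{3} = - \frac{14 + 14 o}{3} = - \frac{14}{3} - \frac{14 o}{3}$)
$s{\left(v,E \right)} = - \frac{14}{3} + E - \frac{14 v}{3}$ ($s{\left(v,E \right)} = E - \left(\frac{14}{3} + \frac{14 v}{3}\right) = - \frac{14}{3} + E - \frac{14 v}{3}$)
$t = - \frac{13105}{6552}$ ($t = -2 + \frac{1}{39 \cdot 7 \left(-24\right)} = -2 + \frac{1}{273 \left(-24\right)} = -2 + \frac{1}{-6552} = -2 - \frac{1}{6552} = - \frac{13105}{6552} \approx -2.0002$)
$\frac{t}{s{\left(- 2 \left(-3 + 9\right),311 \right)}} = - \frac{13105}{6552 \left(- \frac{14}{3} + 311 - \frac{14 \left(- 2 \left(-3 + 9\right)\right)}{3}\right)} = - \frac{13105}{6552 \left(- \frac{14}{3} + 311 - \frac{14 \left(\left(-2\right) 6\right)}{3}\right)} = - \frac{13105}{6552 \left(- \frac{14}{3} + 311 - -56\right)} = - \frac{13105}{6552 \left(- \frac{14}{3} + 311 + 56\right)} = - \frac{13105}{6552 \cdot \frac{1087}{3}} = \left(- \frac{13105}{6552}\right) \frac{3}{1087} = - \frac{13105}{2374008}$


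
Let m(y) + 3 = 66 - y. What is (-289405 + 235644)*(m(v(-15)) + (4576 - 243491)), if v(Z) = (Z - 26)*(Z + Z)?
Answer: 12907048402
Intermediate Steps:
v(Z) = 2*Z*(-26 + Z) (v(Z) = (-26 + Z)*(2*Z) = 2*Z*(-26 + Z))
m(y) = 63 - y (m(y) = -3 + (66 - y) = 63 - y)
(-289405 + 235644)*(m(v(-15)) + (4576 - 243491)) = (-289405 + 235644)*((63 - 2*(-15)*(-26 - 15)) + (4576 - 243491)) = -53761*((63 - 2*(-15)*(-41)) - 238915) = -53761*((63 - 1*1230) - 238915) = -53761*((63 - 1230) - 238915) = -53761*(-1167 - 238915) = -53761*(-240082) = 12907048402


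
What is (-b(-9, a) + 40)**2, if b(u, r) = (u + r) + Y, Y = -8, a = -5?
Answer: 3844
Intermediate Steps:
b(u, r) = -8 + r + u (b(u, r) = (u + r) - 8 = (r + u) - 8 = -8 + r + u)
(-b(-9, a) + 40)**2 = (-(-8 - 5 - 9) + 40)**2 = (-1*(-22) + 40)**2 = (22 + 40)**2 = 62**2 = 3844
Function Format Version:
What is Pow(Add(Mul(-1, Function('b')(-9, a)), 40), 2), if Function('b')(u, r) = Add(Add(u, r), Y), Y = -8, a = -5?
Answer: 3844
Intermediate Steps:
Function('b')(u, r) = Add(-8, r, u) (Function('b')(u, r) = Add(Add(u, r), -8) = Add(Add(r, u), -8) = Add(-8, r, u))
Pow(Add(Mul(-1, Function('b')(-9, a)), 40), 2) = Pow(Add(Mul(-1, Add(-8, -5, -9)), 40), 2) = Pow(Add(Mul(-1, -22), 40), 2) = Pow(Add(22, 40), 2) = Pow(62, 2) = 3844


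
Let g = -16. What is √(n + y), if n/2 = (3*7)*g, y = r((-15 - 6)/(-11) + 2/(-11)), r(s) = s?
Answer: I*√81103/11 ≈ 25.89*I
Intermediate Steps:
y = 19/11 (y = (-15 - 6)/(-11) + 2/(-11) = -21*(-1/11) + 2*(-1/11) = 21/11 - 2/11 = 19/11 ≈ 1.7273)
n = -672 (n = 2*((3*7)*(-16)) = 2*(21*(-16)) = 2*(-336) = -672)
√(n + y) = √(-672 + 19/11) = √(-7373/11) = I*√81103/11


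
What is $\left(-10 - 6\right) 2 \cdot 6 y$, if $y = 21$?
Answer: $-4032$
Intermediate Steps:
$\left(-10 - 6\right) 2 \cdot 6 y = \left(-10 - 6\right) 2 \cdot 6 \cdot 21 = \left(-16\right) 12 \cdot 21 = \left(-192\right) 21 = -4032$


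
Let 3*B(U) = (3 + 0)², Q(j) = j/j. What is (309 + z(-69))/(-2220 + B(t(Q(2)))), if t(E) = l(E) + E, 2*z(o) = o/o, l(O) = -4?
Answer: -619/4434 ≈ -0.13960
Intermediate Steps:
Q(j) = 1
z(o) = ½ (z(o) = (o/o)/2 = (½)*1 = ½)
t(E) = -4 + E
B(U) = 3 (B(U) = (3 + 0)²/3 = (⅓)*3² = (⅓)*9 = 3)
(309 + z(-69))/(-2220 + B(t(Q(2)))) = (309 + ½)/(-2220 + 3) = (619/2)/(-2217) = (619/2)*(-1/2217) = -619/4434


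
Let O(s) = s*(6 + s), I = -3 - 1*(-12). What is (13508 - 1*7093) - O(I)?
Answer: 6280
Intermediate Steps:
I = 9 (I = -3 + 12 = 9)
(13508 - 1*7093) - O(I) = (13508 - 1*7093) - 9*(6 + 9) = (13508 - 7093) - 9*15 = 6415 - 1*135 = 6415 - 135 = 6280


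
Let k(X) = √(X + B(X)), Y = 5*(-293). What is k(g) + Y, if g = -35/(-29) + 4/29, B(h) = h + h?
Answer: -1465 + 3*√377/29 ≈ -1463.0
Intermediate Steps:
B(h) = 2*h
g = 39/29 (g = -35*(-1/29) + 4*(1/29) = 35/29 + 4/29 = 39/29 ≈ 1.3448)
Y = -1465
k(X) = √3*√X (k(X) = √(X + 2*X) = √(3*X) = √3*√X)
k(g) + Y = √3*√(39/29) - 1465 = √3*(√1131/29) - 1465 = 3*√377/29 - 1465 = -1465 + 3*√377/29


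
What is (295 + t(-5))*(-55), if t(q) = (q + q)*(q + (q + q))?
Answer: -24475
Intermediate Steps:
t(q) = 6*q² (t(q) = (2*q)*(q + 2*q) = (2*q)*(3*q) = 6*q²)
(295 + t(-5))*(-55) = (295 + 6*(-5)²)*(-55) = (295 + 6*25)*(-55) = (295 + 150)*(-55) = 445*(-55) = -24475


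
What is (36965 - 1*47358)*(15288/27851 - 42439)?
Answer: 12284040657293/27851 ≈ 4.4106e+8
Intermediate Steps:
(36965 - 1*47358)*(15288/27851 - 42439) = (36965 - 47358)*(15288*(1/27851) - 42439) = -10393*(15288/27851 - 42439) = -10393*(-1181953301/27851) = 12284040657293/27851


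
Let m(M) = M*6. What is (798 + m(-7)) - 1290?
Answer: -534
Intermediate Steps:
m(M) = 6*M
(798 + m(-7)) - 1290 = (798 + 6*(-7)) - 1290 = (798 - 42) - 1290 = 756 - 1290 = -534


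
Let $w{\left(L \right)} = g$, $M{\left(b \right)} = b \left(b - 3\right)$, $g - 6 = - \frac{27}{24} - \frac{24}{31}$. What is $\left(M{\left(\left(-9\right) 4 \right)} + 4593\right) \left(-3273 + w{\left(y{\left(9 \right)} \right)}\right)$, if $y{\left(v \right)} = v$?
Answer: $- \frac{4861689939}{248} \approx -1.9604 \cdot 10^{7}$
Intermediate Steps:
$g = \frac{1017}{248}$ ($g = 6 - \left(\frac{9}{8} + \frac{24}{31}\right) = 6 - \frac{471}{248} = \frac{1017}{248} \approx 4.1008$)
$M{\left(b \right)} = b \left(-3 + b\right)$
$w{\left(L \right)} = \frac{1017}{248}$
$\left(M{\left(\left(-9\right) 4 \right)} + 4593\right) \left(-3273 + w{\left(y{\left(9 \right)} \right)}\right) = \left(\left(-9\right) 4 \left(-3 - 36\right) + 4593\right) \left(-3273 + \frac{1017}{248}\right) = \left(- 36 \left(-3 - 36\right) + 4593\right) \left(- \frac{810687}{248}\right) = \left(\left(-36\right) \left(-39\right) + 4593\right) \left(- \frac{810687}{248}\right) = \left(1404 + 4593\right) \left(- \frac{810687}{248}\right) = 5997 \left(- \frac{810687}{248}\right) = - \frac{4861689939}{248}$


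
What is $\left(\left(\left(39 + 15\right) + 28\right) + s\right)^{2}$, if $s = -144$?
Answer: $3844$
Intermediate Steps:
$\left(\left(\left(39 + 15\right) + 28\right) + s\right)^{2} = \left(\left(\left(39 + 15\right) + 28\right) - 144\right)^{2} = \left(\left(54 + 28\right) - 144\right)^{2} = \left(82 - 144\right)^{2} = \left(-62\right)^{2} = 3844$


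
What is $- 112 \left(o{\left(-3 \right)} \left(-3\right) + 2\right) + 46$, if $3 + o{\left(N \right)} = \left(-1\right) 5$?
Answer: $-2866$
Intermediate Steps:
$o{\left(N \right)} = -8$ ($o{\left(N \right)} = -3 - 5 = -8$)
$- 112 \left(o{\left(-3 \right)} \left(-3\right) + 2\right) + 46 = - 112 \left(\left(-8\right) \left(-3\right) + 2\right) + 46 = - 112 \left(24 + 2\right) + 46 = \left(-112\right) 26 + 46 = -2912 + 46 = -2866$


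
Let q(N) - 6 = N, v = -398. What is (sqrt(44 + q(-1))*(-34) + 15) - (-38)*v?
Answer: -15347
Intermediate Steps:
q(N) = 6 + N
(sqrt(44 + q(-1))*(-34) + 15) - (-38)*v = (sqrt(44 + (6 - 1))*(-34) + 15) - (-38)*(-398) = (sqrt(44 + 5)*(-34) + 15) - 1*15124 = (sqrt(49)*(-34) + 15) - 15124 = (7*(-34) + 15) - 15124 = (-238 + 15) - 15124 = -223 - 15124 = -15347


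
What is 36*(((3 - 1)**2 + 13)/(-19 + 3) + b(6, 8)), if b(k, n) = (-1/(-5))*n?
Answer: 387/20 ≈ 19.350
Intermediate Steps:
b(k, n) = n/5 (b(k, n) = (-1/5*(-1))*n = n/5)
36*(((3 - 1)**2 + 13)/(-19 + 3) + b(6, 8)) = 36*(((3 - 1)**2 + 13)/(-19 + 3) + (1/5)*8) = 36*((2**2 + 13)/(-16) + 8/5) = 36*((4 + 13)*(-1/16) + 8/5) = 36*(17*(-1/16) + 8/5) = 36*(-17/16 + 8/5) = 36*(43/80) = 387/20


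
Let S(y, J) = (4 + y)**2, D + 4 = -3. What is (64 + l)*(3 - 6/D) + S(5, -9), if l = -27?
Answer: 1566/7 ≈ 223.71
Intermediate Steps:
D = -7 (D = -4 - 3 = -7)
(64 + l)*(3 - 6/D) + S(5, -9) = (64 - 27)*(3 - 6/(-7)) + (4 + 5)**2 = 37*(3 - 6*(-1/7)) + 9**2 = 37*(3 + 6/7) + 81 = 37*(27/7) + 81 = 999/7 + 81 = 1566/7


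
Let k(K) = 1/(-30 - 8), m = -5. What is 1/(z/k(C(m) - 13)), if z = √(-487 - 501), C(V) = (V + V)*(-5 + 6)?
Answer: I*√247/18772 ≈ 0.00083722*I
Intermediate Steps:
C(V) = 2*V (C(V) = (2*V)*1 = 2*V)
k(K) = -1/38 (k(K) = 1/(-38) = -1/38)
z = 2*I*√247 (z = √(-988) = 2*I*√247 ≈ 31.432*I)
1/(z/k(C(m) - 13)) = 1/((2*I*√247)/(-1/38)) = 1/((2*I*√247)*(-38)) = 1/(-76*I*√247) = I*√247/18772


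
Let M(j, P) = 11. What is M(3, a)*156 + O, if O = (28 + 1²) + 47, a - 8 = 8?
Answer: 1792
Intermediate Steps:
a = 16 (a = 8 + 8 = 16)
O = 76 (O = (28 + 1) + 47 = 29 + 47 = 76)
M(3, a)*156 + O = 11*156 + 76 = 1716 + 76 = 1792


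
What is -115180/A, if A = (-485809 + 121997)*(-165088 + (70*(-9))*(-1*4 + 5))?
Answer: -28795/15072549254 ≈ -1.9104e-6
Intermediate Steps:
A = 60290197016 (A = -363812*(-165088 - 630*(-4 + 5)) = -363812*(-165088 - 630*1) = -363812*(-165088 - 630) = -363812*(-165718) = 60290197016)
-115180/A = -115180/60290197016 = -115180*1/60290197016 = -28795/15072549254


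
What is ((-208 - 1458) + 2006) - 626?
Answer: -286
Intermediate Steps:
((-208 - 1458) + 2006) - 626 = (-1666 + 2006) - 626 = 340 - 626 = -286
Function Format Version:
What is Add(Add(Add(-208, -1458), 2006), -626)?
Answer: -286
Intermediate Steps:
Add(Add(Add(-208, -1458), 2006), -626) = Add(Add(-1666, 2006), -626) = Add(340, -626) = -286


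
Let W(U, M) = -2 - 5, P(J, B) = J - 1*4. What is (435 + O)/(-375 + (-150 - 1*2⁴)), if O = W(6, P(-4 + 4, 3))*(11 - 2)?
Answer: -372/541 ≈ -0.68762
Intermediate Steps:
P(J, B) = -4 + J (P(J, B) = J - 4 = -4 + J)
W(U, M) = -7
O = -63 (O = -7*(11 - 2) = -7*9 = -63)
(435 + O)/(-375 + (-150 - 1*2⁴)) = (435 - 63)/(-375 + (-150 - 1*2⁴)) = 372/(-375 + (-150 - 1*16)) = 372/(-375 + (-150 - 16)) = 372/(-375 - 166) = 372/(-541) = 372*(-1/541) = -372/541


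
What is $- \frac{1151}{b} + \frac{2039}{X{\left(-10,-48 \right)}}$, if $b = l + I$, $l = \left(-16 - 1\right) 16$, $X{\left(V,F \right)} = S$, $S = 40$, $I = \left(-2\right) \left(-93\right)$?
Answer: $\frac{110697}{1720} \approx 64.359$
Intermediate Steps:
$I = 186$
$X{\left(V,F \right)} = 40$
$l = -272$ ($l = \left(-17\right) 16 = -272$)
$b = -86$ ($b = -272 + 186 = -86$)
$- \frac{1151}{b} + \frac{2039}{X{\left(-10,-48 \right)}} = - \frac{1151}{-86} + \frac{2039}{40} = \left(-1151\right) \left(- \frac{1}{86}\right) + 2039 \cdot \frac{1}{40} = \frac{1151}{86} + \frac{2039}{40} = \frac{110697}{1720}$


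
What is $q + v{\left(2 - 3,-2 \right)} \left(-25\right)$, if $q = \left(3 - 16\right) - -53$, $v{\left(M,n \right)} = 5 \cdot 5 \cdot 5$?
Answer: $-3085$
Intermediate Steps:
$v{\left(M,n \right)} = 125$ ($v{\left(M,n \right)} = 25 \cdot 5 = 125$)
$q = 40$ ($q = \left(3 - 16\right) + 53 = -13 + 53 = 40$)
$q + v{\left(2 - 3,-2 \right)} \left(-25\right) = 40 + 125 \left(-25\right) = 40 - 3125 = -3085$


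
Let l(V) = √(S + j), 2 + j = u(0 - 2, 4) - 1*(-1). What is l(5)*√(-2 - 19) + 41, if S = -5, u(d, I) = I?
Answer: 41 - √42 ≈ 34.519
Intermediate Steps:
j = 3 (j = -2 + (4 - 1*(-1)) = -2 + (4 + 1) = -2 + 5 = 3)
l(V) = I*√2 (l(V) = √(-5 + 3) = √(-2) = I*√2)
l(5)*√(-2 - 19) + 41 = (I*√2)*√(-2 - 19) + 41 = (I*√2)*√(-21) + 41 = (I*√2)*(I*√21) + 41 = -√42 + 41 = 41 - √42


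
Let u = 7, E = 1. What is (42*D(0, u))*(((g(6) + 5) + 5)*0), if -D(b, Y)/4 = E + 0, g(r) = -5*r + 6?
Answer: 0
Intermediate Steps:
g(r) = 6 - 5*r
D(b, Y) = -4 (D(b, Y) = -4*(1 + 0) = -4*1 = -4)
(42*D(0, u))*(((g(6) + 5) + 5)*0) = (42*(-4))*((((6 - 5*6) + 5) + 5)*0) = -168*(((6 - 30) + 5) + 5)*0 = -168*((-24 + 5) + 5)*0 = -168*(-19 + 5)*0 = -(-2352)*0 = -168*0 = 0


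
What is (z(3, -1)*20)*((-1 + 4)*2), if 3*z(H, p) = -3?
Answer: -120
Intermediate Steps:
z(H, p) = -1 (z(H, p) = (⅓)*(-3) = -1)
(z(3, -1)*20)*((-1 + 4)*2) = (-1*20)*((-1 + 4)*2) = -60*2 = -20*6 = -120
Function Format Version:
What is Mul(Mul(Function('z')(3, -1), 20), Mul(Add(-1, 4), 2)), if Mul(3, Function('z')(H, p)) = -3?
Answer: -120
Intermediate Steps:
Function('z')(H, p) = -1 (Function('z')(H, p) = Mul(Rational(1, 3), -3) = -1)
Mul(Mul(Function('z')(3, -1), 20), Mul(Add(-1, 4), 2)) = Mul(Mul(-1, 20), Mul(Add(-1, 4), 2)) = Mul(-20, Mul(3, 2)) = Mul(-20, 6) = -120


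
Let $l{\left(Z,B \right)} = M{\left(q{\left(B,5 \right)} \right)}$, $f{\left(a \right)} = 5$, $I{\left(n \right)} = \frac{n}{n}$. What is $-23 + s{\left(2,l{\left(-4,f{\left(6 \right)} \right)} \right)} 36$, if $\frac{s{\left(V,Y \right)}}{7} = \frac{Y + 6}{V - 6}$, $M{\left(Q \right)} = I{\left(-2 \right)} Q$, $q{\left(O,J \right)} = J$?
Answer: $-716$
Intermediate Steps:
$I{\left(n \right)} = 1$
$M{\left(Q \right)} = Q$ ($M{\left(Q \right)} = 1 Q = Q$)
$l{\left(Z,B \right)} = 5$
$s{\left(V,Y \right)} = \frac{7 \left(6 + Y\right)}{-6 + V}$ ($s{\left(V,Y \right)} = 7 \frac{Y + 6}{V - 6} = 7 \frac{6 + Y}{-6 + V} = \frac{7 \left(6 + Y\right)}{-6 + V}$)
$-23 + s{\left(2,l{\left(-4,f{\left(6 \right)} \right)} \right)} 36 = -23 + \frac{7 \left(6 + 5\right)}{-6 + 2} \cdot 36 = -23 + 7 \frac{1}{-4} \cdot 11 \cdot 36 = -23 + 7 \left(- \frac{1}{4}\right) 11 \cdot 36 = -23 - 693 = -716$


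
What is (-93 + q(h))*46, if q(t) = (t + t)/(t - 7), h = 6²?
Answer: -120750/29 ≈ -4163.8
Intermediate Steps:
h = 36
q(t) = 2*t/(-7 + t) (q(t) = (2*t)/(-7 + t) = 2*t/(-7 + t))
(-93 + q(h))*46 = (-93 + 2*36/(-7 + 36))*46 = (-93 + 2*36/29)*46 = (-93 + 2*36*(1/29))*46 = (-93 + 72/29)*46 = -2625/29*46 = -120750/29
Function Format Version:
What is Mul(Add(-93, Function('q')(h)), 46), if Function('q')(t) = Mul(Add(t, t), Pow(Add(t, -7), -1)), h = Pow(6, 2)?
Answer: Rational(-120750, 29) ≈ -4163.8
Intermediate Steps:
h = 36
Function('q')(t) = Mul(2, t, Pow(Add(-7, t), -1)) (Function('q')(t) = Mul(Mul(2, t), Pow(Add(-7, t), -1)) = Mul(2, t, Pow(Add(-7, t), -1)))
Mul(Add(-93, Function('q')(h)), 46) = Mul(Add(-93, Mul(2, 36, Pow(Add(-7, 36), -1))), 46) = Mul(Add(-93, Mul(2, 36, Pow(29, -1))), 46) = Mul(Add(-93, Mul(2, 36, Rational(1, 29))), 46) = Mul(Add(-93, Rational(72, 29)), 46) = Mul(Rational(-2625, 29), 46) = Rational(-120750, 29)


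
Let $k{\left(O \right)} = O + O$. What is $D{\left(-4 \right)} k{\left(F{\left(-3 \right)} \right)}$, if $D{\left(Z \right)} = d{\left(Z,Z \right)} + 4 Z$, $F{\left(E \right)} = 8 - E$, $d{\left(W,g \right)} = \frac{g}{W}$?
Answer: $-330$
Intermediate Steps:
$d{\left(W,g \right)} = \frac{g}{W}$
$k{\left(O \right)} = 2 O$
$D{\left(Z \right)} = 1 + 4 Z$ ($D{\left(Z \right)} = \frac{Z}{Z} + 4 Z = 1 + 4 Z$)
$D{\left(-4 \right)} k{\left(F{\left(-3 \right)} \right)} = \left(1 + 4 \left(-4\right)\right) 2 \left(8 - -3\right) = \left(1 - 16\right) 2 \left(8 + 3\right) = - 15 \cdot 2 \cdot 11 = \left(-15\right) 22 = -330$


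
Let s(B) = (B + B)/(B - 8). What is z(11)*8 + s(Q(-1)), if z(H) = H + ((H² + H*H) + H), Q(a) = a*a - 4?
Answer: 23238/11 ≈ 2112.5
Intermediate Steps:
Q(a) = -4 + a² (Q(a) = a² - 4 = -4 + a²)
s(B) = 2*B/(-8 + B) (s(B) = (2*B)/(-8 + B) = 2*B/(-8 + B))
z(H) = 2*H + 2*H² (z(H) = H + ((H² + H²) + H) = H + (2*H² + H) = H + (H + 2*H²) = 2*H + 2*H²)
z(11)*8 + s(Q(-1)) = (2*11*(1 + 11))*8 + 2*(-4 + (-1)²)/(-8 + (-4 + (-1)²)) = (2*11*12)*8 + 2*(-4 + 1)/(-8 + (-4 + 1)) = 264*8 + 2*(-3)/(-8 - 3) = 2112 + 2*(-3)/(-11) = 2112 + 2*(-3)*(-1/11) = 2112 + 6/11 = 23238/11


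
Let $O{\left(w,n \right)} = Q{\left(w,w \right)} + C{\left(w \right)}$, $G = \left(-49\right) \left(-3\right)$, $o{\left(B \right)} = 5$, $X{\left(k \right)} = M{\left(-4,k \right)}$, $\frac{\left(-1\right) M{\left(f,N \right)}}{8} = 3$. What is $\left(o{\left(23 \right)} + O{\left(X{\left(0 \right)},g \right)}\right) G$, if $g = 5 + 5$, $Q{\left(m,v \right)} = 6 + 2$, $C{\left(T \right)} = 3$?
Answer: $2352$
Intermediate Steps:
$M{\left(f,N \right)} = -24$ ($M{\left(f,N \right)} = \left(-8\right) 3 = -24$)
$Q{\left(m,v \right)} = 8$
$X{\left(k \right)} = -24$
$G = 147$
$g = 10$
$O{\left(w,n \right)} = 11$ ($O{\left(w,n \right)} = 8 + 3 = 11$)
$\left(o{\left(23 \right)} + O{\left(X{\left(0 \right)},g \right)}\right) G = \left(5 + 11\right) 147 = 16 \cdot 147 = 2352$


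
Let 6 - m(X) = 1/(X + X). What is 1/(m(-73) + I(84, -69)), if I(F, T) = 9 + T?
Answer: -146/7883 ≈ -0.018521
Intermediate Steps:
m(X) = 6 - 1/(2*X) (m(X) = 6 - 1/(X + X) = 6 - 1/(2*X))
1/(m(-73) + I(84, -69)) = 1/((6 - ½/(-73)) + (9 - 69)) = 1/((6 - ½*(-1/73)) - 60) = 1/((6 + 1/146) - 60) = 1/(877/146 - 60) = 1/(-7883/146) = -146/7883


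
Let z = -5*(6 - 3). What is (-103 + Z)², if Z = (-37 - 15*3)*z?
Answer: 1270129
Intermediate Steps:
z = -15 (z = -5*3 = -15)
Z = 1230 (Z = (-37 - 15*3)*(-15) = (-37 - 1*45)*(-15) = (-37 - 45)*(-15) = -82*(-15) = 1230)
(-103 + Z)² = (-103 + 1230)² = 1127² = 1270129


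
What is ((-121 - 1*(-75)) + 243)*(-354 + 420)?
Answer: 13002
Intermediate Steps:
((-121 - 1*(-75)) + 243)*(-354 + 420) = ((-121 + 75) + 243)*66 = (-46 + 243)*66 = 197*66 = 13002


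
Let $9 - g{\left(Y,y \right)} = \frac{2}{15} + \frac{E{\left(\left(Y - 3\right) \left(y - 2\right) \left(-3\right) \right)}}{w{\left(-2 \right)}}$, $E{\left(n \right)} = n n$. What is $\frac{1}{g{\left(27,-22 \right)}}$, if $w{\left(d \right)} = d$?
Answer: $\frac{15}{22395013} \approx 6.6979 \cdot 10^{-7}$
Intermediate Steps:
$E{\left(n \right)} = n^{2}$
$g{\left(Y,y \right)} = \frac{133}{15} + \frac{9 \left(-3 + Y\right)^{2} \left(-2 + y\right)^{2}}{2}$ ($g{\left(Y,y \right)} = 9 - \left(\frac{2}{15} + \frac{\left(\left(Y - 3\right) \left(y - 2\right) \left(-3\right)\right)^{2}}{-2}\right) = 9 - \left(2 \cdot \frac{1}{15} + \left(\left(-3 + Y\right) \left(-2 + y\right) \left(-3\right)\right)^{2} \left(- \frac{1}{2}\right)\right) = 9 - \left(\frac{2}{15} + \left(- 3 \left(-3 + Y\right) \left(-2 + y\right)\right)^{2} \left(- \frac{1}{2}\right)\right) = 9 - \left(\frac{2}{15} + 9 \left(-3 + Y\right)^{2} \left(-2 + y\right)^{2} \left(- \frac{1}{2}\right)\right) = 9 - \left(\frac{2}{15} - \frac{9 \left(-3 + Y\right)^{2} \left(-2 + y\right)^{2}}{2}\right) = 9 + \left(- \frac{2}{15} + \frac{9 \left(-3 + Y\right)^{2} \left(-2 + y\right)^{2}}{2}\right) = \frac{133}{15} + \frac{9 \left(-3 + Y\right)^{2} \left(-2 + y\right)^{2}}{2}$)
$\frac{1}{g{\left(27,-22 \right)}} = \frac{1}{\frac{133}{15} + \frac{9 \left(6 - -66 - 54 + 27 \left(-22\right)\right)^{2}}{2}} = \frac{1}{\frac{133}{15} + \frac{9 \left(6 + 66 - 54 - 594\right)^{2}}{2}} = \frac{1}{\frac{133}{15} + \frac{9 \left(-576\right)^{2}}{2}} = \frac{1}{\frac{133}{15} + \frac{9}{2} \cdot 331776} = \frac{1}{\frac{133}{15} + 1492992} = \frac{1}{\frac{22395013}{15}} = \frac{15}{22395013}$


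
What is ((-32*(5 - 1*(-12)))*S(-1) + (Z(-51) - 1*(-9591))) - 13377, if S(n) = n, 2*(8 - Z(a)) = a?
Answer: -6417/2 ≈ -3208.5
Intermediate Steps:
Z(a) = 8 - a/2
((-32*(5 - 1*(-12)))*S(-1) + (Z(-51) - 1*(-9591))) - 13377 = (-32*(5 - 1*(-12))*(-1) + ((8 - ½*(-51)) - 1*(-9591))) - 13377 = (-32*(5 + 12)*(-1) + ((8 + 51/2) + 9591)) - 13377 = (-32*17*(-1) + (67/2 + 9591)) - 13377 = (-544*(-1) + 19249/2) - 13377 = (544 + 19249/2) - 13377 = 20337/2 - 13377 = -6417/2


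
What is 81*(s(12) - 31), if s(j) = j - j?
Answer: -2511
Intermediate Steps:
s(j) = 0
81*(s(12) - 31) = 81*(0 - 31) = 81*(-31) = -2511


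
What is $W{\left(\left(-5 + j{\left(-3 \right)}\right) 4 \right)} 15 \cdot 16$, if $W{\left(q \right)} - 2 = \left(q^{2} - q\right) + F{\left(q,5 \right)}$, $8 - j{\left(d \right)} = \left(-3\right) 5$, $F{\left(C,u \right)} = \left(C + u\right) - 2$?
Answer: $1245360$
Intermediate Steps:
$F{\left(C,u \right)} = -2 + C + u$
$j{\left(d \right)} = 23$ ($j{\left(d \right)} = 8 - \left(-3\right) 5 = 8 - -15 = 8 + 15 = 23$)
$W{\left(q \right)} = 5 + q^{2}$ ($W{\left(q \right)} = 2 + \left(\left(q^{2} - q\right) + \left(-2 + q + 5\right)\right) = 2 + \left(\left(q^{2} - q\right) + \left(3 + q\right)\right) = 2 + \left(3 + q^{2}\right) = 5 + q^{2}$)
$W{\left(\left(-5 + j{\left(-3 \right)}\right) 4 \right)} 15 \cdot 16 = \left(5 + \left(\left(-5 + 23\right) 4\right)^{2}\right) 15 \cdot 16 = \left(5 + \left(18 \cdot 4\right)^{2}\right) 15 \cdot 16 = \left(5 + 72^{2}\right) 15 \cdot 16 = \left(5 + 5184\right) 15 \cdot 16 = 5189 \cdot 15 \cdot 16 = 77835 \cdot 16 = 1245360$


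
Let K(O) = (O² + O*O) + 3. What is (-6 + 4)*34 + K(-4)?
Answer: -33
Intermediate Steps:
K(O) = 3 + 2*O² (K(O) = (O² + O²) + 3 = 2*O² + 3 = 3 + 2*O²)
(-6 + 4)*34 + K(-4) = (-6 + 4)*34 + (3 + 2*(-4)²) = -2*34 + (3 + 2*16) = -68 + (3 + 32) = -68 + 35 = -33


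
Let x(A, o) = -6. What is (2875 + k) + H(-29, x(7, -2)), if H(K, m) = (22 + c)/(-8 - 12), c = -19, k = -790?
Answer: 41697/20 ≈ 2084.9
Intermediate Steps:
H(K, m) = -3/20 (H(K, m) = (22 - 19)/(-8 - 12) = 3/(-20) = 3*(-1/20) = -3/20)
(2875 + k) + H(-29, x(7, -2)) = (2875 - 790) - 3/20 = 2085 - 3/20 = 41697/20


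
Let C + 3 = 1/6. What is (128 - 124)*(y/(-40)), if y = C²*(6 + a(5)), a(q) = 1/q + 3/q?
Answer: -4913/900 ≈ -5.4589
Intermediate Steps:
a(q) = 4/q (a(q) = 1/q + 3/q = 4/q)
C = -17/6 (C = -3 + 1/6 = -3 + 1*(⅙) = -3 + ⅙ = -17/6 ≈ -2.8333)
y = 4913/90 (y = (-17/6)²*(6 + 4/5) = 289*(6 + 4*(⅕))/36 = 289*(6 + ⅘)/36 = (289/36)*(34/5) = 4913/90 ≈ 54.589)
(128 - 124)*(y/(-40)) = (128 - 124)*((4913/90)/(-40)) = 4*((4913/90)*(-1/40)) = 4*(-4913/3600) = -4913/900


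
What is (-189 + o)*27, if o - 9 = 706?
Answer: 14202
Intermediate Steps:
o = 715 (o = 9 + 706 = 715)
(-189 + o)*27 = (-189 + 715)*27 = 526*27 = 14202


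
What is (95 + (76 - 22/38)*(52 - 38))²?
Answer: 478165689/361 ≈ 1.3246e+6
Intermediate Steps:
(95 + (76 - 22/38)*(52 - 38))² = (95 + (76 - 22*1/38)*14)² = (95 + (76 - 11/19)*14)² = (95 + (1433/19)*14)² = (95 + 20062/19)² = (21867/19)² = 478165689/361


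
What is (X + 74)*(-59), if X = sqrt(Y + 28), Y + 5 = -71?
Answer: -4366 - 236*I*sqrt(3) ≈ -4366.0 - 408.76*I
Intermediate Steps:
Y = -76 (Y = -5 - 71 = -76)
X = 4*I*sqrt(3) (X = sqrt(-76 + 28) = sqrt(-48) = 4*I*sqrt(3) ≈ 6.9282*I)
(X + 74)*(-59) = (4*I*sqrt(3) + 74)*(-59) = (74 + 4*I*sqrt(3))*(-59) = -4366 - 236*I*sqrt(3)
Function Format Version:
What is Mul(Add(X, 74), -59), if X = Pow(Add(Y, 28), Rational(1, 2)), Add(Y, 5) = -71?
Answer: Add(-4366, Mul(-236, I, Pow(3, Rational(1, 2)))) ≈ Add(-4366.0, Mul(-408.76, I))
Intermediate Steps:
Y = -76 (Y = Add(-5, -71) = -76)
X = Mul(4, I, Pow(3, Rational(1, 2))) (X = Pow(Add(-76, 28), Rational(1, 2)) = Pow(-48, Rational(1, 2)) = Mul(4, I, Pow(3, Rational(1, 2))) ≈ Mul(6.9282, I))
Mul(Add(X, 74), -59) = Mul(Add(Mul(4, I, Pow(3, Rational(1, 2))), 74), -59) = Mul(Add(74, Mul(4, I, Pow(3, Rational(1, 2)))), -59) = Add(-4366, Mul(-236, I, Pow(3, Rational(1, 2))))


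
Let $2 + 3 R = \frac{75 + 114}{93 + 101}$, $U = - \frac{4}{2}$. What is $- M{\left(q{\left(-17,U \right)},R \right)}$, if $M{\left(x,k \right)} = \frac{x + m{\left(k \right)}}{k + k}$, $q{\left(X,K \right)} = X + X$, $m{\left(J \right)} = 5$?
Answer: $- \frac{8439}{199} \approx -42.407$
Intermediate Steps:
$U = -2$ ($U = \left(-4\right) \frac{1}{2} = -2$)
$q{\left(X,K \right)} = 2 X$
$R = - \frac{199}{582}$ ($R = - \frac{2}{3} + \frac{\left(75 + 114\right) \frac{1}{93 + 101}}{3} = - \frac{2}{3} + \frac{189 \cdot \frac{1}{194}}{3} = - \frac{2}{3} + \frac{1}{3} \cdot \frac{189}{194} = - \frac{2}{3} + \frac{63}{194} = - \frac{199}{582} \approx -0.34192$)
$M{\left(x,k \right)} = \frac{5 + x}{2 k}$ ($M{\left(x,k \right)} = \frac{x + 5}{k + k} = \frac{5 + x}{2 k}$)
$- M{\left(q{\left(-17,U \right)},R \right)} = - \frac{5 + 2 \left(-17\right)}{2 \left(- \frac{199}{582}\right)} = - \frac{\left(-582\right) \left(5 - 34\right)}{2 \cdot 199} = - \frac{\left(-582\right) \left(-29\right)}{2 \cdot 199} = \left(-1\right) \frac{8439}{199} = - \frac{8439}{199}$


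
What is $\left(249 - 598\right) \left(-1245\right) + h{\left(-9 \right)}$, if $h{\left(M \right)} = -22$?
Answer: $434483$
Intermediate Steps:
$\left(249 - 598\right) \left(-1245\right) + h{\left(-9 \right)} = \left(249 - 598\right) \left(-1245\right) - 22 = \left(-349\right) \left(-1245\right) - 22 = 434505 - 22 = 434483$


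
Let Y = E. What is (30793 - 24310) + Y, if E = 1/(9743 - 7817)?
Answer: 12486259/1926 ≈ 6483.0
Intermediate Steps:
E = 1/1926 ≈ 0.00051921
Y = 1/1926 ≈ 0.00051921
(30793 - 24310) + Y = (30793 - 24310) + 1/1926 = 6483 + 1/1926 = 12486259/1926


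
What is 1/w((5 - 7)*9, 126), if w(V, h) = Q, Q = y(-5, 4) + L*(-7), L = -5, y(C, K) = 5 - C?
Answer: 1/45 ≈ 0.022222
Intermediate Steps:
Q = 45 (Q = (5 - 1*(-5)) - 5*(-7) = (5 + 5) + 35 = 10 + 35 = 45)
w(V, h) = 45
1/w((5 - 7)*9, 126) = 1/45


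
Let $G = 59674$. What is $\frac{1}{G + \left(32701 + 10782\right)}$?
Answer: $\frac{1}{103157} \approx 9.694 \cdot 10^{-6}$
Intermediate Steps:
$\frac{1}{G + \left(32701 + 10782\right)} = \frac{1}{59674 + \left(32701 + 10782\right)} = \frac{1}{59674 + 43483} = \frac{1}{103157}$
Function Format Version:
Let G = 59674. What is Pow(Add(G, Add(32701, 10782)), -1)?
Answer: Rational(1, 103157) ≈ 9.6940e-6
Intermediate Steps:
Pow(Add(G, Add(32701, 10782)), -1) = Pow(Add(59674, Add(32701, 10782)), -1) = Pow(Add(59674, 43483), -1) = Pow(103157, -1) = Rational(1, 103157)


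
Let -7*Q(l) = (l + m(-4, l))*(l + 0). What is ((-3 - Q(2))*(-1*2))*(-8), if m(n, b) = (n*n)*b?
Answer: 752/7 ≈ 107.43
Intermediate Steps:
m(n, b) = b*n² (m(n, b) = n²*b = b*n²)
Q(l) = -17*l²/7 (Q(l) = -(l + l*(-4)²)*(l + 0)/7 = -(l + l*16)*l/7 = -(l + 16*l)*l/7 = -17*l*l/7 = -17*l²/7)
((-3 - Q(2))*(-1*2))*(-8) = ((-3 - (-17)*2²/7)*(-1*2))*(-8) = ((-3 - (-17)*4/7)*(-2))*(-8) = ((-3 - 1*(-68/7))*(-2))*(-8) = ((-3 + 68/7)*(-2))*(-8) = ((47/7)*(-2))*(-8) = -94/7*(-8) = 752/7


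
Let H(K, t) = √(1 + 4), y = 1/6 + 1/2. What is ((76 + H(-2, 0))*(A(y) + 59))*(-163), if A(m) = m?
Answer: -2217452/3 - 29177*√5/3 ≈ -7.6090e+5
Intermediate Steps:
y = ⅔ (y = 1*(⅙) + 1*(½) = ⅙ + ½ = ⅔ ≈ 0.66667)
H(K, t) = √5
((76 + H(-2, 0))*(A(y) + 59))*(-163) = ((76 + √5)*(⅔ + 59))*(-163) = ((76 + √5)*(179/3))*(-163) = (13604/3 + 179*√5/3)*(-163) = -2217452/3 - 29177*√5/3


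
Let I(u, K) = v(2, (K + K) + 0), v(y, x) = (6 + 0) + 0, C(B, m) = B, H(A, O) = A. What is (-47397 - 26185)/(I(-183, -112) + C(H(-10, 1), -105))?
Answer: 36791/2 ≈ 18396.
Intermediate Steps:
v(y, x) = 6 (v(y, x) = 6 + 0 = 6)
I(u, K) = 6
(-47397 - 26185)/(I(-183, -112) + C(H(-10, 1), -105)) = (-47397 - 26185)/(6 - 10) = -73582/(-4) = -73582*(-¼) = 36791/2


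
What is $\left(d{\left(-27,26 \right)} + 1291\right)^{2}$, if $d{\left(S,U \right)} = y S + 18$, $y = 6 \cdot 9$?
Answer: $22201$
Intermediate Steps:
$y = 54$
$d{\left(S,U \right)} = 18 + 54 S$ ($d{\left(S,U \right)} = 54 S + 18 = 18 + 54 S$)
$\left(d{\left(-27,26 \right)} + 1291\right)^{2} = \left(\left(18 + 54 \left(-27\right)\right) + 1291\right)^{2} = \left(\left(18 - 1458\right) + 1291\right)^{2} = \left(-1440 + 1291\right)^{2} = \left(-149\right)^{2} = 22201$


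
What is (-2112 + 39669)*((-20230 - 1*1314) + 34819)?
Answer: 498569175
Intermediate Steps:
(-2112 + 39669)*((-20230 - 1*1314) + 34819) = 37557*((-20230 - 1314) + 34819) = 37557*(-21544 + 34819) = 37557*13275 = 498569175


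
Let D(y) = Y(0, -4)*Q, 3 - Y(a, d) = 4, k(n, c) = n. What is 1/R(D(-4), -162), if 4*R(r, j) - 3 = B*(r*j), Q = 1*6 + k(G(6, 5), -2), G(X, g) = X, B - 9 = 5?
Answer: 4/27219 ≈ 0.00014696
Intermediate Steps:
B = 14 (B = 9 + 5 = 14)
Y(a, d) = -1 (Y(a, d) = 3 - 1*4 = 3 - 4 = -1)
Q = 12 (Q = 1*6 + 6 = 6 + 6 = 12)
D(y) = -12 (D(y) = -1*12 = -12)
R(r, j) = 3/4 + 7*j*r/2 (R(r, j) = 3/4 + (14*(r*j))/4 = 3/4 + (14*(j*r))/4 = 3/4 + (14*j*r)/4 = 3/4 + 7*j*r/2)
1/R(D(-4), -162) = 1/(3/4 + (7/2)*(-162)*(-12)) = 1/(3/4 + 6804) = 1/(27219/4) = 4/27219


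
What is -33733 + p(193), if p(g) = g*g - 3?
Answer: 3513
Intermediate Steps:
p(g) = -3 + g² (p(g) = g² - 3 = -3 + g²)
-33733 + p(193) = -33733 + (-3 + 193²) = -33733 + (-3 + 37249) = -33733 + 37246 = 3513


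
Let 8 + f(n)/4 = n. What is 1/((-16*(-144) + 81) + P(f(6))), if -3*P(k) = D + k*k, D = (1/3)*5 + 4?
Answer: 9/21256 ≈ 0.00042341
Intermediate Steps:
f(n) = -32 + 4*n
D = 17/3 (D = (1*(⅓))*5 + 4 = (⅓)*5 + 4 = 5/3 + 4 = 17/3 ≈ 5.6667)
P(k) = -17/9 - k²/3 (P(k) = -(17/3 + k*k)/3 = -(17/3 + k²)/3 = -17/9 - k²/3)
1/((-16*(-144) + 81) + P(f(6))) = 1/((-16*(-144) + 81) + (-17/9 - (-32 + 4*6)²/3)) = 1/((2304 + 81) + (-17/9 - (-32 + 24)²/3)) = 1/(2385 + (-17/9 - ⅓*(-8)²)) = 1/(2385 + (-17/9 - ⅓*64)) = 1/(2385 + (-17/9 - 64/3)) = 1/(2385 - 209/9) = 1/(21256/9) = 9/21256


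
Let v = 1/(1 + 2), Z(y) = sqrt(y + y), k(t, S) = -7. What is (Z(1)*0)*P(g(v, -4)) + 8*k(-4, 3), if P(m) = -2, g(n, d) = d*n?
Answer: -56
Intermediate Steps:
Z(y) = sqrt(2)*sqrt(y) (Z(y) = sqrt(2*y) = sqrt(2)*sqrt(y))
v = 1/3 ≈ 0.33333
(Z(1)*0)*P(g(v, -4)) + 8*k(-4, 3) = ((sqrt(2)*sqrt(1))*0)*(-2) + 8*(-7) = ((sqrt(2)*1)*0)*(-2) - 56 = (sqrt(2)*0)*(-2) - 56 = 0*(-2) - 56 = 0 - 56 = -56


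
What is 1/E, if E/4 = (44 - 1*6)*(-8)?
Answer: -1/1216 ≈ -0.00082237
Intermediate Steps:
E = -1216 (E = 4*((44 - 1*6)*(-8)) = 4*((44 - 6)*(-8)) = 4*(38*(-8)) = 4*(-304) = -1216)
1/E = 1/(-1216) = -1/1216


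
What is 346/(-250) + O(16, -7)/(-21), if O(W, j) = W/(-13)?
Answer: -45229/34125 ≈ -1.3254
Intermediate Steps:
O(W, j) = -W/13 (O(W, j) = W*(-1/13) = -W/13)
346/(-250) + O(16, -7)/(-21) = 346/(-250) - 1/13*16/(-21) = 346*(-1/250) - 16/13*(-1/21) = -173/125 + 16/273 = -45229/34125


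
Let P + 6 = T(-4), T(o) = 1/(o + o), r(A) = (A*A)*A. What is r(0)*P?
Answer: 0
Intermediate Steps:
r(A) = A³ (r(A) = A²*A = A³)
T(o) = 1/(2*o)
P = -49/8 (P = -6 + (½)/(-4) = -6 + (½)*(-¼) = -6 - ⅛ = -49/8 ≈ -6.1250)
r(0)*P = 0³*(-49/8) = 0*(-49/8) = 0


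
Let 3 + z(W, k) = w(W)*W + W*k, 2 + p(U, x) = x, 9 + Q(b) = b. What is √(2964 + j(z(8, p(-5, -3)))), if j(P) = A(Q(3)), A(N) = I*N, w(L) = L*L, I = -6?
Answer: 10*√30 ≈ 54.772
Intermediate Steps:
Q(b) = -9 + b
p(U, x) = -2 + x
w(L) = L²
A(N) = -6*N
z(W, k) = -3 + W³ + W*k (z(W, k) = -3 + (W²*W + W*k) = -3 + (W³ + W*k) = -3 + W³ + W*k)
j(P) = 36 (j(P) = -6*(-9 + 3) = -6*(-6) = 36)
√(2964 + j(z(8, p(-5, -3)))) = √(2964 + 36) = √3000 = 10*√30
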